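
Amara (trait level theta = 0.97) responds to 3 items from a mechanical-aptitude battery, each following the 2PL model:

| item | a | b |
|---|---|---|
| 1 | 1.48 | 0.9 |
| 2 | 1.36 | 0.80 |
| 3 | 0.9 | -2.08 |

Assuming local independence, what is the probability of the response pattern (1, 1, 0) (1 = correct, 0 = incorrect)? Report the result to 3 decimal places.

P(theta) = 1 / (1 + exp(−a(theta − b)))
P_1 = 1/(1+e^{-0.1036}) = 0.5259
P_2 = 1/(1+e^{-0.2312}) = 0.5575
P_3 = 1/(1+e^{-2.7450}) = 0.9396
L = P_1 × P_2 × (1−P_3) = 0.5259 × 0.5575 × 0.0604 = 0.01770

0.018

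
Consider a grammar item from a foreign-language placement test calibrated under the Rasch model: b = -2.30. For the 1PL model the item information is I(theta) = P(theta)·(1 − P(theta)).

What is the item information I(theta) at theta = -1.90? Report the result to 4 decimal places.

0.2403

P = 1/(1+e^{-0.4000}) = 0.5987
P(1−P) = 0.5987 × 0.4013 = 0.2403
I = P(1−P) = 0.24026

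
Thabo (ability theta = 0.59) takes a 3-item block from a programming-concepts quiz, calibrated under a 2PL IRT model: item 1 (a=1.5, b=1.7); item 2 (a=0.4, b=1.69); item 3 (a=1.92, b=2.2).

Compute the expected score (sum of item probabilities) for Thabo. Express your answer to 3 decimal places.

0.594

P(theta) = 1 / (1 + exp(−a(theta − b)))
P_1 = 1/(1+e^{1.6650}) = 0.1591
P_2 = 1/(1+e^{0.4400}) = 0.3917
P_3 = 1/(1+e^{3.0912}) = 0.0435
E[score] = 0.1591 + 0.3917 + 0.0435 = 0.5943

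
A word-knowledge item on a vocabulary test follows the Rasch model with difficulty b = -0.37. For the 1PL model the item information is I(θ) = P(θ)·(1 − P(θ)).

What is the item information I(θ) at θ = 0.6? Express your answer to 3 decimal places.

0.199

P = 1/(1+e^{-0.9700}) = 0.7251
P(1−P) = 0.7251 × 0.2749 = 0.1993
I = P(1−P) = 0.19932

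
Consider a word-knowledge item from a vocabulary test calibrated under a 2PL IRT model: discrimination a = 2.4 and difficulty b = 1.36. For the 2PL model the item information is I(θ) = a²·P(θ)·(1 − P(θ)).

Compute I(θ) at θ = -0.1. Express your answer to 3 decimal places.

0.163

P = 1/(1+e^{3.5040}) = 0.0292
P(1−P) = 0.0292 × 0.9708 = 0.0283
I = a² × P(1−P) = 2.4² × 0.0283 = 0.16327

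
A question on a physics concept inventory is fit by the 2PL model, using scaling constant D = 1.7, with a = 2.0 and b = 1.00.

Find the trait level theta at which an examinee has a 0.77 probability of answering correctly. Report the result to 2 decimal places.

1.36

P(theta) = 1 / (1 + exp(−D·a(theta − b)))
logit = ln(0.7700/0.2300) = 1.2083
theta = b + logit/(1.7·a) = 1.00 + 1.2083/3.4000 = 1.3554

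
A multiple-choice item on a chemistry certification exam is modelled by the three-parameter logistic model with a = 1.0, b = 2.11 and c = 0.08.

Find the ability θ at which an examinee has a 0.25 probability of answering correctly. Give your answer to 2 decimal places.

0.63

P(θ) = c + (1 − c) · 1 / (1 + exp(−a(θ − b)))
Remove guessing floor: (0.25 − 0.08)/(1 − 0.08) = 0.1848
logit = ln(0.1848/0.8152) = -1.4843
θ = b + logit/(a) = 2.11 + (-1.4843)/1.0000 = 0.6257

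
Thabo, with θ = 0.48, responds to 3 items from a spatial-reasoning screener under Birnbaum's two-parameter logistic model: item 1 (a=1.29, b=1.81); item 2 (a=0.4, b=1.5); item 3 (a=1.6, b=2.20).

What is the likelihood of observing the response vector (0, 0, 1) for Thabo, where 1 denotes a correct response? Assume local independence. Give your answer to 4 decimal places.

0.0305

P(θ) = 1 / (1 + exp(−a(θ − b)))
P_1 = 1/(1+e^{1.7157}) = 0.1524
P_2 = 1/(1+e^{0.4080}) = 0.3994
P_3 = 1/(1+e^{2.7520}) = 0.0600
L = (1−P_1) × (1−P_2) × P_3 = 0.8476 × 0.6006 × 0.0600 = 0.03053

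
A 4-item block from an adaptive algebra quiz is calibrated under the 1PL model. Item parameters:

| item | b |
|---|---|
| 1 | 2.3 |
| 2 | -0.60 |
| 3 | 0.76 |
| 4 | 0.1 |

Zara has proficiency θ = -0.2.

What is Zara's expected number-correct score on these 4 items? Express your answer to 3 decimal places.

P(θ) = 1 / (1 + exp(−(θ − b)))
P_1 = 1/(1+e^{2.5000}) = 0.0759
P_2 = 1/(1+e^{-0.4000}) = 0.5987
P_3 = 1/(1+e^{0.9600}) = 0.2769
P_4 = 1/(1+e^{0.3000}) = 0.4256
E[score] = 0.0759 + 0.5987 + 0.2769 + 0.4256 = 1.3770

1.377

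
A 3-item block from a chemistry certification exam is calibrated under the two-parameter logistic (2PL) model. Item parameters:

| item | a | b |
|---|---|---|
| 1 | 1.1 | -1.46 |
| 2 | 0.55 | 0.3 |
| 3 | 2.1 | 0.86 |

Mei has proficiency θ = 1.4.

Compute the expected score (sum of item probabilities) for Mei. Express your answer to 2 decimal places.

P(θ) = 1 / (1 + exp(−a(θ − b)))
P_1 = 1/(1+e^{-3.1460}) = 0.9588
P_2 = 1/(1+e^{-0.6050}) = 0.6468
P_3 = 1/(1+e^{-1.1340}) = 0.7566
E[score] = 0.9588 + 0.6468 + 0.7566 = 2.3621

2.36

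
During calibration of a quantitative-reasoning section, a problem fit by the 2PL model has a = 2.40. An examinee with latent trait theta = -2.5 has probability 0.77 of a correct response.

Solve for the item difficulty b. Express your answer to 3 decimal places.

P(theta) = 1 / (1 + exp(−a(theta − b)))
logit(0.77) = ln(0.77/0.23) = 1.2083
b = theta − logit/(a) = -2.5 − 1.2083/2.4000 = -3.0035

-3.003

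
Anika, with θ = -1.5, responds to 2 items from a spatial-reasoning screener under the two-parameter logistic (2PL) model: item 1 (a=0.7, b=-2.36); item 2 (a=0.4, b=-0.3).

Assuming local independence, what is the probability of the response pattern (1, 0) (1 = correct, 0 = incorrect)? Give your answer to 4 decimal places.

0.3991

P(θ) = 1 / (1 + exp(−a(θ − b)))
P_1 = 1/(1+e^{-0.6020}) = 0.6461
P_2 = 1/(1+e^{0.4800}) = 0.3823
L = P_1 × (1−P_2) = 0.6461 × 0.6177 = 0.39914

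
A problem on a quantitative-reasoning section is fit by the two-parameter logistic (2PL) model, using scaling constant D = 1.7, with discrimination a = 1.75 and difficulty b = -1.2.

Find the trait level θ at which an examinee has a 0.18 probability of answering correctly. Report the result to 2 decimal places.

-1.71

P(θ) = 1 / (1 + exp(−D·a(θ − b)))
logit = ln(0.1800/0.8200) = -1.5163
θ = b + logit/(1.7·a) = -1.2 + (-1.5163)/2.9750 = -1.7097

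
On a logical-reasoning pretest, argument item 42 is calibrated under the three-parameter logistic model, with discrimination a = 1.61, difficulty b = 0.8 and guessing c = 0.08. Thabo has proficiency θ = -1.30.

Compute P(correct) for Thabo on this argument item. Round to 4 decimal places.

P(θ) = c + (1 − c) · 1 / (1 + exp(−a(θ − b)))
Exponent: 1.61 × (-1.30 − 0.8) = -3.3810
1/(1 + e^{3.3810}) = 0.0329
P = 0.08 + 0.92 × 0.0329 = 0.1103

0.1103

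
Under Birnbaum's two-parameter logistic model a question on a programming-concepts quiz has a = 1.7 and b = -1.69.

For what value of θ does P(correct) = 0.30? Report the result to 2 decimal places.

-2.19

P(θ) = 1 / (1 + exp(−a(θ − b)))
logit = ln(0.3000/0.7000) = -0.8473
θ = b + logit/(a) = -1.69 + (-0.8473)/1.7000 = -2.1884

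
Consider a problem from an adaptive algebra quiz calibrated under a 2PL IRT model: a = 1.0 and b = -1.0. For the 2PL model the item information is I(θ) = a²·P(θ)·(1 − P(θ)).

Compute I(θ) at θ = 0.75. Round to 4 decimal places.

P = 1/(1+e^{-1.7500}) = 0.8520
P(1−P) = 0.8520 × 0.1480 = 0.1261
I = a² × P(1−P) = 1.0² × 0.1261 = 0.12613

0.1261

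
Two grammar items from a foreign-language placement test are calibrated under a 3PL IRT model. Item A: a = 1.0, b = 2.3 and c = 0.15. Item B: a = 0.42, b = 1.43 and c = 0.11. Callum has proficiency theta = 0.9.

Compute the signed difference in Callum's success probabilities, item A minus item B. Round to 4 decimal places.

-0.1875

P(theta) = c + (1 − c) · 1 / (1 + exp(−a(theta − b)))
P_A = 0.3181
P_B = 0.5057
P_A − P_B = -0.1875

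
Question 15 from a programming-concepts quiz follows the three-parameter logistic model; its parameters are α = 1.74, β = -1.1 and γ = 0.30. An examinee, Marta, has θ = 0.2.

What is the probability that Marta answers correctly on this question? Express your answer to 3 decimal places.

P(θ) = γ + (1 − γ) · 1 / (1 + exp(−α(θ − β)))
Exponent: 1.74 × (0.2 − (-1.1)) = 2.2620
1/(1 + e^{-2.2620}) = 0.9057
P = 0.30 + 0.70 × 0.9057 = 0.9340

0.934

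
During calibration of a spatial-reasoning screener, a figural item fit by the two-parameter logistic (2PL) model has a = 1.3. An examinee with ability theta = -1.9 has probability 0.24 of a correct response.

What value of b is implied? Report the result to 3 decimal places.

-1.013

P(theta) = 1 / (1 + exp(−a(theta − b)))
logit(0.24) = ln(0.24/0.76) = -1.1527
b = theta − logit/(a) = -1.9 − (-1.1527)/1.3000 = -1.0133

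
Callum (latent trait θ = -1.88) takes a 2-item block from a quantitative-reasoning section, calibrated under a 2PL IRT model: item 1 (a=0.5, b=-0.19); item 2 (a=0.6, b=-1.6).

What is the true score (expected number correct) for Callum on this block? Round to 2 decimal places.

P(θ) = 1 / (1 + exp(−a(θ − b)))
P_1 = 1/(1+e^{0.8450}) = 0.3005
P_2 = 1/(1+e^{0.1680}) = 0.4581
E[score] = 0.3005 + 0.4581 = 0.7586

0.76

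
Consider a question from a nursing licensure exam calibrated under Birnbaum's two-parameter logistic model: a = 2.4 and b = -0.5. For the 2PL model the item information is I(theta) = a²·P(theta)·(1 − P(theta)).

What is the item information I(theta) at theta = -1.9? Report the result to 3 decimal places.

P = 1/(1+e^{3.3600}) = 0.0336
P(1−P) = 0.0336 × 0.9664 = 0.0324
I = a² × P(1−P) = 2.4² × 0.0324 = 0.18687

0.187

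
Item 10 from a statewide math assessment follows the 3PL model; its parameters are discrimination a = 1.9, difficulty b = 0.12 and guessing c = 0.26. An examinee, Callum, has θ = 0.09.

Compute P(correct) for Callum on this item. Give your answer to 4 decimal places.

0.6195

P(θ) = c + (1 − c) · 1 / (1 + exp(−a(θ − b)))
Exponent: 1.9 × (0.09 − 0.12) = -0.0570
1/(1 + e^{0.0570}) = 0.4858
P = 0.26 + 0.74 × 0.4858 = 0.6195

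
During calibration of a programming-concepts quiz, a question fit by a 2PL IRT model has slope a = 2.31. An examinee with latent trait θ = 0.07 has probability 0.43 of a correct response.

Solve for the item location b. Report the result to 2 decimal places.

0.19

P(θ) = 1 / (1 + exp(−a(θ − b)))
logit(0.43) = ln(0.43/0.57) = -0.2819
b = θ − logit/(a) = 0.07 − (-0.2819)/2.3100 = 0.1920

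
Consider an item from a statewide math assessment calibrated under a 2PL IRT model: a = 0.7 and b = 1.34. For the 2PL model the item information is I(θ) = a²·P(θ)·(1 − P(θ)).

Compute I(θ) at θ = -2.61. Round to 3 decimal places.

P = 1/(1+e^{2.7650}) = 0.0592
P(1−P) = 0.0592 × 0.9408 = 0.0557
I = a² × P(1−P) = 0.7² × 0.0557 = 0.02731

0.027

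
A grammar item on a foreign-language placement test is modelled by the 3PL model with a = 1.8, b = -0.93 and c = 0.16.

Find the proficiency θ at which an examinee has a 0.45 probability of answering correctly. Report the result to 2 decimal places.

P(θ) = c + (1 − c) · 1 / (1 + exp(−a(θ − b)))
Remove guessing floor: (0.45 − 0.16)/(1 − 0.16) = 0.3452
logit = ln(0.3452/0.6548) = -0.6400
θ = b + logit/(a) = -0.93 + (-0.6400)/1.8000 = -1.2856

-1.29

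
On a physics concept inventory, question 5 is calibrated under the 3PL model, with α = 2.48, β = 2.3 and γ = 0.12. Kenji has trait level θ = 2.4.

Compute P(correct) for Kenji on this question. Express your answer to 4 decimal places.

P(θ) = γ + (1 − γ) · 1 / (1 + exp(−α(θ − β)))
Exponent: 2.48 × (2.4 − 2.3) = 0.2480
1/(1 + e^{-0.2480}) = 0.5617
P = 0.12 + 0.88 × 0.5617 = 0.6143

0.6143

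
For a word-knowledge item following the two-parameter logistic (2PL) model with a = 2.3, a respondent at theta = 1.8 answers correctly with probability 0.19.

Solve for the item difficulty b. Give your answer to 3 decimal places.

P(theta) = 1 / (1 + exp(−a(theta − b)))
logit(0.19) = ln(0.19/0.81) = -1.4500
b = theta − logit/(a) = 1.8 − (-1.4500)/2.3000 = 2.4304

2.430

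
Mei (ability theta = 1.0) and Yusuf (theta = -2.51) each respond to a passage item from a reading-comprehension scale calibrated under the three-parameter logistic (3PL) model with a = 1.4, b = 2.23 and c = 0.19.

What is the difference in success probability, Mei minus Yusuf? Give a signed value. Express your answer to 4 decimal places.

P(theta) = c + (1 − c) · 1 / (1 + exp(−a(theta − b)))
P(Mei) = 0.3128  [exponent -1.7220]
P(Yusuf) = 0.1911  [exponent -6.6360]
Difference = 0.3128 − 0.1911 = 0.1217

0.1217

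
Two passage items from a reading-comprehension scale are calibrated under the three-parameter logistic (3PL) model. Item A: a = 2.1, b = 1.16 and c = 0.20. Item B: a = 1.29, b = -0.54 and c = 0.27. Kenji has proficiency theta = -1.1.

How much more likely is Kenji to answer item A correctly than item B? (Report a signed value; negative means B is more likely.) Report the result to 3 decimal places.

P(theta) = c + (1 − c) · 1 / (1 + exp(−a(theta − b)))
P_A = 0.2069
P_B = 0.5086
P_A − P_B = -0.3017

-0.302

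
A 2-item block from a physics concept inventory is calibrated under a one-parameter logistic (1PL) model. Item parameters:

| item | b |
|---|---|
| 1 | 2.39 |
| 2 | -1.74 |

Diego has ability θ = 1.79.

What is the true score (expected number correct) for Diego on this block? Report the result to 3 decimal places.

P(θ) = 1 / (1 + exp(−(θ − b)))
P_1 = 1/(1+e^{0.6000}) = 0.3543
P_2 = 1/(1+e^{-3.5300}) = 0.9715
E[score] = 0.3543 + 0.9715 = 1.3259

1.326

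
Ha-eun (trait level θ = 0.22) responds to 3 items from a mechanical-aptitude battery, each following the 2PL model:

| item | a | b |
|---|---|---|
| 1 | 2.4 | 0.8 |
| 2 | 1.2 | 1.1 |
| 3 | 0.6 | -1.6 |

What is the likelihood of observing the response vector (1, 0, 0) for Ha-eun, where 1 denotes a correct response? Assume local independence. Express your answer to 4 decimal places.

0.0371

P(θ) = 1 / (1 + exp(−a(θ − b)))
P_1 = 1/(1+e^{1.3920}) = 0.1991
P_2 = 1/(1+e^{1.0560}) = 0.2581
P_3 = 1/(1+e^{-1.0920}) = 0.7488
L = P_1 × (1−P_2) × (1−P_3) = 0.1991 × 0.7419 × 0.2512 = 0.03711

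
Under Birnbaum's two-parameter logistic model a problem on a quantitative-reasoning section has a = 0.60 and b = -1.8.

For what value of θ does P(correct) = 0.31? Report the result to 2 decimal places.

-3.13

P(θ) = 1 / (1 + exp(−a(θ − b)))
logit = ln(0.3100/0.6900) = -0.8001
θ = b + logit/(a) = -1.8 + (-0.8001)/0.6000 = -3.1335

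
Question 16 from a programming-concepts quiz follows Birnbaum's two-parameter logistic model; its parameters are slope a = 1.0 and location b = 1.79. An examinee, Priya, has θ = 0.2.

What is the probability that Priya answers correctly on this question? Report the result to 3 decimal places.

P(θ) = 1 / (1 + exp(−a(θ − b)))
Exponent: 1.0 × (0.2 − 1.79) = -1.5900
1/(1 + e^{1.5900}) = 0.1694

0.169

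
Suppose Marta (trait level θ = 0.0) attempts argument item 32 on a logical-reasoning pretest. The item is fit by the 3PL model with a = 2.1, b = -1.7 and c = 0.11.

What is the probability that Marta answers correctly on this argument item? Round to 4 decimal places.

0.9756

P(θ) = c + (1 − c) · 1 / (1 + exp(−a(θ − b)))
Exponent: 2.1 × (0.0 − (-1.7)) = 3.5700
1/(1 + e^{-3.5700}) = 0.9726
P = 0.11 + 0.89 × 0.9726 = 0.9756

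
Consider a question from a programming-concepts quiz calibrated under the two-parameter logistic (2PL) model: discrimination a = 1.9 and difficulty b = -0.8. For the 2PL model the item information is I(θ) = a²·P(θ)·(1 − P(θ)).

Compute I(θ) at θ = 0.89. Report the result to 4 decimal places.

P = 1/(1+e^{-3.2110}) = 0.9612
P(1−P) = 0.9612 × 0.0388 = 0.0373
I = a² × P(1−P) = 1.9² × 0.0373 = 0.13448

0.1345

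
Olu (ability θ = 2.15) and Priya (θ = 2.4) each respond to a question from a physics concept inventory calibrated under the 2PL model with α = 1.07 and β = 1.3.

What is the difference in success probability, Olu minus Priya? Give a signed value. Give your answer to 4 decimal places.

-0.0515

P(θ) = 1 / (1 + exp(−α(θ − β)))
P(Olu) = 0.7129  [exponent 0.9095]
P(Priya) = 0.7644  [exponent 1.1770]
Difference = 0.7129 − 0.7644 = -0.0515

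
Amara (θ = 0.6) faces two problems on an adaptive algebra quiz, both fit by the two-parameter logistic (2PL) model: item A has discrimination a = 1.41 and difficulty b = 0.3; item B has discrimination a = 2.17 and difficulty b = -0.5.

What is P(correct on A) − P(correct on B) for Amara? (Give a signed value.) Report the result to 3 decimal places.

P(θ) = 1 / (1 + exp(−a(θ − b)))
P_A = 0.6042
P_B = 0.9158
P_A − P_B = -0.3116

-0.312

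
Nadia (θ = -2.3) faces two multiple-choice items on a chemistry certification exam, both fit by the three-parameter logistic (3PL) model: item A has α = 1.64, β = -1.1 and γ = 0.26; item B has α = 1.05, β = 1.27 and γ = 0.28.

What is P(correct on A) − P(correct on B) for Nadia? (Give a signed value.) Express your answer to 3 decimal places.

P(θ) = γ + (1 − γ) · 1 / (1 + exp(−α(θ − β)))
P_A = 0.3507
P_B = 0.2966
P_A − P_B = 0.0542

0.054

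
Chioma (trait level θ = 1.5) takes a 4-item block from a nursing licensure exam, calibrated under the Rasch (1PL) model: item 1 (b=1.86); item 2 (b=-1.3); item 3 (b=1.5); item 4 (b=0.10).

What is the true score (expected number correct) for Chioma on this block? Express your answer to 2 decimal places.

2.66

P(θ) = 1 / (1 + exp(−(θ − b)))
P_1 = 1/(1+e^{0.3600}) = 0.4110
P_2 = 1/(1+e^{-2.8000}) = 0.9427
P_3 = 1/(1+e^{0.0000}) = 0.5000
P_4 = 1/(1+e^{-1.4000}) = 0.8022
E[score] = 0.4110 + 0.9427 + 0.5000 + 0.8022 = 2.6558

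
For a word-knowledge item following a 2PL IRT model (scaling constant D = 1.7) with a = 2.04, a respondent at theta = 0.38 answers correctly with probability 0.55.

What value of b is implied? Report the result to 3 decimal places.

0.322

P(theta) = 1 / (1 + exp(−D·a(theta − b)))
logit(0.55) = ln(0.55/0.45) = 0.2007
b = theta − logit/(1.7·a) = 0.38 − 0.2007/3.4680 = 0.3221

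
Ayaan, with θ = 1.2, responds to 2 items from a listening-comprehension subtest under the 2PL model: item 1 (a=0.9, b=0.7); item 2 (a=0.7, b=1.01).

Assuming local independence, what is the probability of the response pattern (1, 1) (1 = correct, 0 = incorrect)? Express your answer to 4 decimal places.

P(θ) = 1 / (1 + exp(−a(θ − b)))
P_1 = 1/(1+e^{-0.4500}) = 0.6106
P_2 = 1/(1+e^{-0.1330}) = 0.5332
L = P_1 × P_2 = 0.6106 × 0.5332 = 0.32559

0.3256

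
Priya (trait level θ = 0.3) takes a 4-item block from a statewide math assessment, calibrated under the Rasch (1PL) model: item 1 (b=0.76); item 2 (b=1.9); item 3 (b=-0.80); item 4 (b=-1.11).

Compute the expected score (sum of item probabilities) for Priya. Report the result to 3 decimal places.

P(θ) = 1 / (1 + exp(−(θ − b)))
P_1 = 1/(1+e^{0.4600}) = 0.3870
P_2 = 1/(1+e^{1.6000}) = 0.1680
P_3 = 1/(1+e^{-1.1000}) = 0.7503
P_4 = 1/(1+e^{-1.4100}) = 0.8038
E[score] = 0.3870 + 0.1680 + 0.7503 + 0.8038 = 2.1090

2.109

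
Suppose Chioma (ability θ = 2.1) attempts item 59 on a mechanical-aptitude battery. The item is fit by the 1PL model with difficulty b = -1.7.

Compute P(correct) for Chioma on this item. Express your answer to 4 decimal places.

P(θ) = 1 / (1 + exp(−(θ − b)))
Exponent: (2.1 − (-1.7)) = 3.8000
1/(1 + e^{-3.8000}) = 0.9781
P = 0.9781

0.9781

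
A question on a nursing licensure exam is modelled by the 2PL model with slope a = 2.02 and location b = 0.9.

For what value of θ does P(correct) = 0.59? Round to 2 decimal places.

P(θ) = 1 / (1 + exp(−a(θ − b)))
logit = ln(0.5900/0.4100) = 0.3640
θ = b + logit/(a) = 0.9 + 0.3640/2.0200 = 1.0802

1.08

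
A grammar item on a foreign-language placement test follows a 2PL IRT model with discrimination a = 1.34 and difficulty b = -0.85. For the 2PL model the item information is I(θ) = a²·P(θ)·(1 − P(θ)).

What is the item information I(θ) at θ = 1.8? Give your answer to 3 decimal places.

0.049

P = 1/(1+e^{-3.5510}) = 0.9721
P(1−P) = 0.9721 × 0.0279 = 0.0271
I = a² × P(1−P) = 1.34² × 0.0271 = 0.04869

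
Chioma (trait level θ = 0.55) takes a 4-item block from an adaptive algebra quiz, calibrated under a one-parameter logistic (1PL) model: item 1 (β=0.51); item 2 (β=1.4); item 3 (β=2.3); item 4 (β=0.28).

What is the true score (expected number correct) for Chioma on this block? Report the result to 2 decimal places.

1.52

P(θ) = 1 / (1 + exp(−(θ − β)))
P_1 = 1/(1+e^{-0.0400}) = 0.5100
P_2 = 1/(1+e^{0.8500}) = 0.2994
P_3 = 1/(1+e^{1.7500}) = 0.1480
P_4 = 1/(1+e^{-0.2700}) = 0.5671
E[score] = 0.5100 + 0.2994 + 0.1480 + 0.5671 = 1.5246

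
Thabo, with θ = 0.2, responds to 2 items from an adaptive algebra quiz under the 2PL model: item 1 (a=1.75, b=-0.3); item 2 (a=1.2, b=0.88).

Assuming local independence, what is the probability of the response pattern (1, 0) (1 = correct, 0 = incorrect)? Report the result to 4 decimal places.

P(θ) = 1 / (1 + exp(−a(θ − b)))
P_1 = 1/(1+e^{-0.8750}) = 0.7058
P_2 = 1/(1+e^{0.8160}) = 0.3066
L = P_1 × (1−P_2) = 0.7058 × 0.6934 = 0.48938

0.4894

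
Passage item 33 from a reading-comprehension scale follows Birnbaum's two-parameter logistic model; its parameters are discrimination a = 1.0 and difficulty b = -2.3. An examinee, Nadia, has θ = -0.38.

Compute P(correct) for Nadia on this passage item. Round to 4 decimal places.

P(θ) = 1 / (1 + exp(−a(θ − b)))
Exponent: 1.0 × (-0.38 − (-2.3)) = 1.9200
1/(1 + e^{-1.9200}) = 0.8721

0.8721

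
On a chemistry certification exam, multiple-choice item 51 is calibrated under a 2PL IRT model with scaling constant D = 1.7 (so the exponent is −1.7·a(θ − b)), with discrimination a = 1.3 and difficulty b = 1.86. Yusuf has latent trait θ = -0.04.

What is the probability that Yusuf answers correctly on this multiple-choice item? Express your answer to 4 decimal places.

0.0148

P(θ) = 1 / (1 + exp(−D·a(θ − b)))
Exponent: 1.7 × 1.3 × (-0.04 − 1.86) = -4.1990
1/(1 + e^{4.1990}) = 0.0148
P = 0.0148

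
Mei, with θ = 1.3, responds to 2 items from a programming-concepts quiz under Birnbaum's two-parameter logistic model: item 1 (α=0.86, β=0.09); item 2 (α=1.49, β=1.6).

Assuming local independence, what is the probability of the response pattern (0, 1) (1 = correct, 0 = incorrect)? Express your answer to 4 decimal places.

P(θ) = 1 / (1 + exp(−α(θ − β)))
P_1 = 1/(1+e^{-1.0406}) = 0.7390
P_2 = 1/(1+e^{0.4470}) = 0.3901
L = (1−P_1) × P_2 = 0.2610 × 0.3901 = 0.10182

0.1018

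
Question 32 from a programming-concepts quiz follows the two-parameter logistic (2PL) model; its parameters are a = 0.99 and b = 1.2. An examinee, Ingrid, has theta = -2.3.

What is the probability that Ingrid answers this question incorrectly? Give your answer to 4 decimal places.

0.9697

P(theta) = 1 / (1 + exp(−a(theta − b)))
Exponent: 0.99 × (-2.3 − 1.2) = -3.4650
1/(1 + e^{3.4650}) = 0.0303
P(incorrect) = 1 − 0.0303 = 0.9697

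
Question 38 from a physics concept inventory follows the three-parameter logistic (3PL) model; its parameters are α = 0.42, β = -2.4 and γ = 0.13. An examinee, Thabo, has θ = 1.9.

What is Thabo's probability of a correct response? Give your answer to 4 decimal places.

0.8772

P(θ) = γ + (1 − γ) · 1 / (1 + exp(−α(θ − β)))
Exponent: 0.42 × (1.9 − (-2.4)) = 1.8060
1/(1 + e^{-1.8060}) = 0.8589
P = 0.13 + 0.87 × 0.8589 = 0.8772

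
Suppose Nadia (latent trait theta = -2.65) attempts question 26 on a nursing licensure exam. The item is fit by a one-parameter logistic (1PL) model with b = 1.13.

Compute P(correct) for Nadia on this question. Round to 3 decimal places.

P(theta) = 1 / (1 + exp(−(theta − b)))
Exponent: (-2.65 − 1.13) = -3.7800
1/(1 + e^{3.7800}) = 0.0223
P = 0.0223

0.022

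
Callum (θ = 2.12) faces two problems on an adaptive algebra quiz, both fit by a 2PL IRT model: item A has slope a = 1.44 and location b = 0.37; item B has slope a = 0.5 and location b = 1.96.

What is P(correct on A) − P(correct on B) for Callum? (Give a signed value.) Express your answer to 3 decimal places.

P(θ) = 1 / (1 + exp(−a(θ − b)))
P_A = 0.9255
P_B = 0.5200
P_A − P_B = 0.4055

0.406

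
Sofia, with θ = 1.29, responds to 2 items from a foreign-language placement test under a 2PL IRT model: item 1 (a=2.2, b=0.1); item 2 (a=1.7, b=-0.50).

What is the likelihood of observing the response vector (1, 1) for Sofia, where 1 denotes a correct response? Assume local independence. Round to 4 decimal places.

P(θ) = 1 / (1 + exp(−a(θ − b)))
P_1 = 1/(1+e^{-2.6180}) = 0.9320
P_2 = 1/(1+e^{-3.0430}) = 0.9545
L = P_1 × P_2 = 0.9320 × 0.9545 = 0.88959

0.8896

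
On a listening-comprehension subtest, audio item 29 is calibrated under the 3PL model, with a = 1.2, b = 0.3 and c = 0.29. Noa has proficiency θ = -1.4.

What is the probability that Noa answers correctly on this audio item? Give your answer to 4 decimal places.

P(θ) = c + (1 − c) · 1 / (1 + exp(−a(θ − b)))
Exponent: 1.2 × (-1.4 − 0.3) = -2.0400
1/(1 + e^{2.0400}) = 0.1151
P = 0.29 + 0.71 × 0.1151 = 0.3717

0.3717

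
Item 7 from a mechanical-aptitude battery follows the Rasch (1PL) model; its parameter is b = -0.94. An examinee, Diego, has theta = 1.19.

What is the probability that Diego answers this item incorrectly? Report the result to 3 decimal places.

0.106

P(theta) = 1 / (1 + exp(−(theta − b)))
Exponent: (1.19 − (-0.94)) = 2.1300
1/(1 + e^{-2.1300}) = 0.8938
P = 0.8938
P(incorrect) = 1 − 0.8938 = 0.1062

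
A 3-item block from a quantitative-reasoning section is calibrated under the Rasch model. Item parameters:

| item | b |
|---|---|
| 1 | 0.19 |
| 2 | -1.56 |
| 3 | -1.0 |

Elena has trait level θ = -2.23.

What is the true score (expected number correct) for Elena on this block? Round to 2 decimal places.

0.65

P(θ) = 1 / (1 + exp(−(θ − b)))
P_1 = 1/(1+e^{2.4200}) = 0.0817
P_2 = 1/(1+e^{0.6700}) = 0.3385
P_3 = 1/(1+e^{1.2300}) = 0.2262
E[score] = 0.0817 + 0.3385 + 0.2262 = 0.6463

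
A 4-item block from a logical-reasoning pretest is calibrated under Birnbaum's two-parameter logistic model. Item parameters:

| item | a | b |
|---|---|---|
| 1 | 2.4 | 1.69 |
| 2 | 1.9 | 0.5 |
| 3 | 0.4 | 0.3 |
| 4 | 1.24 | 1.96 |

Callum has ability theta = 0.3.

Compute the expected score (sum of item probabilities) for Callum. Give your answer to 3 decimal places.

1.054

P(theta) = 1 / (1 + exp(−a(theta − b)))
P_1 = 1/(1+e^{3.3360}) = 0.0344
P_2 = 1/(1+e^{0.3800}) = 0.4061
P_3 = 1/(1+e^{0.0000}) = 0.5000
P_4 = 1/(1+e^{2.0584}) = 0.1132
E[score] = 0.0344 + 0.4061 + 0.5000 + 0.1132 = 1.0537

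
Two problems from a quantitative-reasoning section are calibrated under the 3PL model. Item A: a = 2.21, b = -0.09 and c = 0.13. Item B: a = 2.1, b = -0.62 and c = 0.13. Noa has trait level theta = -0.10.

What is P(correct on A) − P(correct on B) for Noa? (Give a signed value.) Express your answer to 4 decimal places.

P(theta) = c + (1 − c) · 1 / (1 + exp(−a(theta − b)))
P_A = 0.5602
P_B = 0.7814
P_A − P_B = -0.2212

-0.2212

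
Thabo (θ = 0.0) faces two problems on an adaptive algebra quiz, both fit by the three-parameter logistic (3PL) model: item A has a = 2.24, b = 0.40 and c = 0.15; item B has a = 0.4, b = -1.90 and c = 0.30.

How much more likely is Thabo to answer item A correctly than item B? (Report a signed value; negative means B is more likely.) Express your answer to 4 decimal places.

-0.3806

P(θ) = c + (1 − c) · 1 / (1 + exp(−a(θ − b)))
P_A = 0.3964
P_B = 0.7769
P_A − P_B = -0.3806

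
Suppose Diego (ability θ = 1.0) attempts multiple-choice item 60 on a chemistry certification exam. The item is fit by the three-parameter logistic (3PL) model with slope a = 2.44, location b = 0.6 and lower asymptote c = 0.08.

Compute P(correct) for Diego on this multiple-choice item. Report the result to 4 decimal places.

P(θ) = c + (1 − c) · 1 / (1 + exp(−a(θ − b)))
Exponent: 2.44 × (1.0 − 0.6) = 0.9760
1/(1 + e^{-0.9760}) = 0.7263
P = 0.08 + 0.92 × 0.7263 = 0.7482

0.7482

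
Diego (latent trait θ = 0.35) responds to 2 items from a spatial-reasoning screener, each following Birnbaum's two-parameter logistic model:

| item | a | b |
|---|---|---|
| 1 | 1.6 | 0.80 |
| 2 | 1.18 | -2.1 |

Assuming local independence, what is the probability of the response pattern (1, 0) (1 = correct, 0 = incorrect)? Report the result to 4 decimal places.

P(θ) = 1 / (1 + exp(−a(θ − b)))
P_1 = 1/(1+e^{0.7200}) = 0.3274
P_2 = 1/(1+e^{-2.8910}) = 0.9474
L = P_1 × (1−P_2) = 0.3274 × 0.0526 = 0.01722

0.0172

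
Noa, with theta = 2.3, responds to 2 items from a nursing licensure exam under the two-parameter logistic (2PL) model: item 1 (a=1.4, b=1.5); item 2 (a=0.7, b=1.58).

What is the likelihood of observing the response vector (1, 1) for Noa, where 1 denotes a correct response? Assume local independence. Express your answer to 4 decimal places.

P(theta) = 1 / (1 + exp(−a(theta − b)))
P_1 = 1/(1+e^{-1.1200}) = 0.7540
P_2 = 1/(1+e^{-0.5040}) = 0.6234
L = P_1 × P_2 = 0.7540 × 0.6234 = 0.47004

0.4700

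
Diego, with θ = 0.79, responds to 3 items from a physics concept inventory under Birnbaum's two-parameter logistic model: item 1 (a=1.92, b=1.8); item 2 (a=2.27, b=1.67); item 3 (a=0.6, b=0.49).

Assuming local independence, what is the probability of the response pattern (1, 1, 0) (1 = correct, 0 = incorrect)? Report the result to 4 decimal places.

0.0068

P(θ) = 1 / (1 + exp(−a(θ − b)))
P_1 = 1/(1+e^{1.9392}) = 0.1257
P_2 = 1/(1+e^{1.9976}) = 0.1195
P_3 = 1/(1+e^{-0.1800}) = 0.5449
L = P_1 × P_2 × (1−P_3) = 0.1257 × 0.1195 × 0.4551 = 0.00684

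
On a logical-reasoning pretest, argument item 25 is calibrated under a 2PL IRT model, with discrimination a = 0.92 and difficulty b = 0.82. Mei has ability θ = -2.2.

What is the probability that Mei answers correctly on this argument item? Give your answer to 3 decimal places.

P(θ) = 1 / (1 + exp(−a(θ − b)))
Exponent: 0.92 × (-2.2 − 0.82) = -2.7784
1/(1 + e^{2.7784}) = 0.0585

0.059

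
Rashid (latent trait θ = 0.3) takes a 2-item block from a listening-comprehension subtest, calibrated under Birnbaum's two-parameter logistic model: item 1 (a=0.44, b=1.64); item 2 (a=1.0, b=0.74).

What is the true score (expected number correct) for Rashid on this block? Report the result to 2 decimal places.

0.75

P(θ) = 1 / (1 + exp(−a(θ − b)))
P_1 = 1/(1+e^{0.5896}) = 0.3567
P_2 = 1/(1+e^{0.4400}) = 0.3917
E[score] = 0.3567 + 0.3917 = 0.7485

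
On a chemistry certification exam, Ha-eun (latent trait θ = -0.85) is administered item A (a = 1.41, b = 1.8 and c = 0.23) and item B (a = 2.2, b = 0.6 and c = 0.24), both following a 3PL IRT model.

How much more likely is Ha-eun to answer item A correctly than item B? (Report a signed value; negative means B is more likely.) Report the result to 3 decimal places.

P(θ) = c + (1 − c) · 1 / (1 + exp(−a(θ − b)))
P_A = 0.2479
P_B = 0.2701
P_A − P_B = -0.0221

-0.022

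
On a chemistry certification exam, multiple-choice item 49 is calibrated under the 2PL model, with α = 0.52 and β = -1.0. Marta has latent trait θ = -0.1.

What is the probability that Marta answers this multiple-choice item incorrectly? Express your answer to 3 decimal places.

P(θ) = 1 / (1 + exp(−α(θ − β)))
Exponent: 0.52 × (-0.1 − (-1.0)) = 0.4680
1/(1 + e^{-0.4680}) = 0.6149
P(incorrect) = 1 − 0.6149 = 0.3851

0.385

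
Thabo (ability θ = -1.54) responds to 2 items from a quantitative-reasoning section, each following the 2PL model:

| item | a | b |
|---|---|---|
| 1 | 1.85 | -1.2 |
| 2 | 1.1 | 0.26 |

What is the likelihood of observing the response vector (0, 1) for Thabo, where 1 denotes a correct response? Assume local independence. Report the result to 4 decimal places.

0.0791

P(θ) = 1 / (1 + exp(−a(θ − b)))
P_1 = 1/(1+e^{0.6290}) = 0.3477
P_2 = 1/(1+e^{1.9800}) = 0.1213
L = (1−P_1) × P_2 = 0.6523 × 0.1213 = 0.07913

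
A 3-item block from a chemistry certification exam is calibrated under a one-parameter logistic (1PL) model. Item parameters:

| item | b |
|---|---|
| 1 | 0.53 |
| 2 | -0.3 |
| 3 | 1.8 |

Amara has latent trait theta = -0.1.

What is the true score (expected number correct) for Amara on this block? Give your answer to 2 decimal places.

1.03

P(theta) = 1 / (1 + exp(−(theta − b)))
P_1 = 1/(1+e^{0.6300}) = 0.3475
P_2 = 1/(1+e^{-0.2000}) = 0.5498
P_3 = 1/(1+e^{1.9000}) = 0.1301
E[score] = 0.3475 + 0.5498 + 0.1301 = 1.0275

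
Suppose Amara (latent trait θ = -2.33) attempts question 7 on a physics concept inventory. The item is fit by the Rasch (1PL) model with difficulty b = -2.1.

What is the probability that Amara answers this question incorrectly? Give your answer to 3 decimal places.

0.557

P(θ) = 1 / (1 + exp(−(θ − b)))
Exponent: (-2.33 − (-2.1)) = -0.2300
1/(1 + e^{0.2300}) = 0.4428
P = 0.4428
P(incorrect) = 1 − 0.4428 = 0.5572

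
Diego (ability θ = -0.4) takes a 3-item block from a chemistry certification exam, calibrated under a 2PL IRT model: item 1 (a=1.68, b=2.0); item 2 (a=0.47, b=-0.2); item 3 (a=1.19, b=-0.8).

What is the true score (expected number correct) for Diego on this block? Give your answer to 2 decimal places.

P(θ) = 1 / (1 + exp(−a(θ − b)))
P_1 = 1/(1+e^{4.0320}) = 0.0174
P_2 = 1/(1+e^{0.0940}) = 0.4765
P_3 = 1/(1+e^{-0.4760}) = 0.6168
E[score] = 0.0174 + 0.4765 + 0.6168 = 1.1107

1.11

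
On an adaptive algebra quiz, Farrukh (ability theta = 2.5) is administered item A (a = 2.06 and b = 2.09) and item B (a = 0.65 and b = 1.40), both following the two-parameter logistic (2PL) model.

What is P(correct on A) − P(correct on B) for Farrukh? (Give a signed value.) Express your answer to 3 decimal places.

0.028

P(theta) = 1 / (1 + exp(−a(theta − b)))
P_A = 0.6994
P_B = 0.6715
P_A − P_B = 0.0279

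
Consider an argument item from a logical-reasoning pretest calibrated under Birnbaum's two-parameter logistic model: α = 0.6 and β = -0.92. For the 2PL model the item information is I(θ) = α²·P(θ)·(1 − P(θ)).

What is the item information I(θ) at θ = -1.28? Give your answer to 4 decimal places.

P = 1/(1+e^{0.2160}) = 0.4462
P(1−P) = 0.4462 × 0.5538 = 0.2471
I = α² × P(1−P) = 0.6² × 0.2471 = 0.08896

0.0890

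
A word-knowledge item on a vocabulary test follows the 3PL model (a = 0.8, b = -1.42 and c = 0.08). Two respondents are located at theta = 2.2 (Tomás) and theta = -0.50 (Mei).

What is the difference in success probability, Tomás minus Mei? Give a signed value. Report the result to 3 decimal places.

P(theta) = c + (1 − c) · 1 / (1 + exp(−a(theta − b)))
P(Tomás) = 0.9518  [exponent 2.8960]
P(Mei) = 0.7020  [exponent 0.7360]
Difference = 0.9518 − 0.7020 = 0.2498

0.250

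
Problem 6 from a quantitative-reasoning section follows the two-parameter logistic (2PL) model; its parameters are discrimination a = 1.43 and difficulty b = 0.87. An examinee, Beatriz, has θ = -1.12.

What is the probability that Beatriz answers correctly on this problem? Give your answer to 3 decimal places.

P(θ) = 1 / (1 + exp(−a(θ − b)))
Exponent: 1.43 × (-1.12 − 0.87) = -2.8457
1/(1 + e^{2.8457}) = 0.0549

0.055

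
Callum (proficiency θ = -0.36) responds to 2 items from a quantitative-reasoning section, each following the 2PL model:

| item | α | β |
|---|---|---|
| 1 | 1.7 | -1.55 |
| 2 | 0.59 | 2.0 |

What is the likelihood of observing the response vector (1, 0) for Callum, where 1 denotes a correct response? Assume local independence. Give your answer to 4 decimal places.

P(θ) = 1 / (1 + exp(−α(θ − β)))
P_1 = 1/(1+e^{-2.0230}) = 0.8832
P_2 = 1/(1+e^{1.3924}) = 0.1990
L = P_1 × (1−P_2) = 0.8832 × 0.8010 = 0.70741

0.7074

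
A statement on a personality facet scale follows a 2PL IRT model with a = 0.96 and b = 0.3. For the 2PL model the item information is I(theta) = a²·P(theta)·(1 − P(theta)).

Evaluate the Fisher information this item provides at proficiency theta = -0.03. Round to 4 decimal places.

P = 1/(1+e^{0.3168}) = 0.4215
P(1−P) = 0.4215 × 0.5785 = 0.2438
I = a² × P(1−P) = 0.96² × 0.2438 = 0.22471

0.2247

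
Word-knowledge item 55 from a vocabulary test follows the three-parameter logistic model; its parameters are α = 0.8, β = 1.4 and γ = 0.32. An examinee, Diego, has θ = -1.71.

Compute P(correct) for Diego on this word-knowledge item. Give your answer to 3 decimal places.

P(θ) = γ + (1 − γ) · 1 / (1 + exp(−α(θ − β)))
Exponent: 0.8 × (-1.71 − 1.4) = -2.4880
1/(1 + e^{2.4880}) = 0.0767
P = 0.32 + 0.68 × 0.0767 = 0.3722

0.372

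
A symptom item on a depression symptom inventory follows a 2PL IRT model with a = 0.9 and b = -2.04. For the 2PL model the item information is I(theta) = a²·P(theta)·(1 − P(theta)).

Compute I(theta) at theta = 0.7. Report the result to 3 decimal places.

P = 1/(1+e^{-2.4660}) = 0.9217
P(1−P) = 0.9217 × 0.0783 = 0.0721
I = a² × P(1−P) = 0.9² × 0.0721 = 0.05844

0.058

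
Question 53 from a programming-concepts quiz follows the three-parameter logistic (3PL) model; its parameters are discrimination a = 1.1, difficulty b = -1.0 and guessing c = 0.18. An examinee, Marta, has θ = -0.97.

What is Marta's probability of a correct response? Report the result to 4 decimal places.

0.5968

P(θ) = c + (1 − c) · 1 / (1 + exp(−a(θ − b)))
Exponent: 1.1 × (-0.97 − (-1.0)) = 0.0330
1/(1 + e^{-0.0330}) = 0.5082
P = 0.18 + 0.82 × 0.5082 = 0.5968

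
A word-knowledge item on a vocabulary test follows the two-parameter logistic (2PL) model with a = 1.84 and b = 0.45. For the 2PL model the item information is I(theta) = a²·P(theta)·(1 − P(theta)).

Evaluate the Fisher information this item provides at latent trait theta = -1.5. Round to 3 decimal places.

0.089

P = 1/(1+e^{3.5880}) = 0.0269
P(1−P) = 0.0269 × 0.9731 = 0.0262
I = a² × P(1−P) = 1.84² × 0.0262 = 0.08865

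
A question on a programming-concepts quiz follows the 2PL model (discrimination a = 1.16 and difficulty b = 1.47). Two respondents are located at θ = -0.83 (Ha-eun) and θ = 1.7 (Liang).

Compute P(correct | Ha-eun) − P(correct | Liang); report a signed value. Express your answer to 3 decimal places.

P(θ) = 1 / (1 + exp(−a(θ − b)))
P(Ha-eun) = 0.0649  [exponent -2.6680]
P(Liang) = 0.5663  [exponent 0.2668]
Difference = 0.0649 − 0.5663 = -0.5014

-0.501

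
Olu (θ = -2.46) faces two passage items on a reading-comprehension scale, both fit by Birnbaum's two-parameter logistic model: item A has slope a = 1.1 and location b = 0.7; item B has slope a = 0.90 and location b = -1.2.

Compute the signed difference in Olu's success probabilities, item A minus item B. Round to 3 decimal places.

-0.213

P(θ) = 1 / (1 + exp(−a(θ − b)))
P_A = 0.0300
P_B = 0.2434
P_A − P_B = -0.2134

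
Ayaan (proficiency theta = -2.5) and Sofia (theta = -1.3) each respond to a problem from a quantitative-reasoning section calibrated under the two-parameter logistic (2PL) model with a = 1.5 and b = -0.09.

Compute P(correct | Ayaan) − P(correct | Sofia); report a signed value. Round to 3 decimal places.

-0.114

P(theta) = 1 / (1 + exp(−a(theta − b)))
P(Ayaan) = 0.0262  [exponent -3.6150]
P(Sofia) = 0.1400  [exponent -1.8150]
Difference = 0.0262 − 0.1400 = -0.1138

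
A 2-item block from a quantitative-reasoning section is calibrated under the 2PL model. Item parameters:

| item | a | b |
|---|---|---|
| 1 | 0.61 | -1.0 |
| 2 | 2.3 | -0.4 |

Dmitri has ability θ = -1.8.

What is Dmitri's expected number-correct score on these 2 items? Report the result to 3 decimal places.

P(θ) = 1 / (1 + exp(−a(θ − b)))
P_1 = 1/(1+e^{0.4880}) = 0.3804
P_2 = 1/(1+e^{3.2200}) = 0.0384
E[score] = 0.3804 + 0.0384 = 0.4188

0.419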